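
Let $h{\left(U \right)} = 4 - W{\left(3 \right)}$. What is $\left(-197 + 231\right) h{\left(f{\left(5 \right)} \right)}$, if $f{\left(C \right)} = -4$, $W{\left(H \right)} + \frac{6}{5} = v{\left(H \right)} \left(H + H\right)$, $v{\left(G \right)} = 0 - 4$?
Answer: $\frac{4964}{5} \approx 992.8$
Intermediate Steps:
$v{\left(G \right)} = -4$ ($v{\left(G \right)} = 0 - 4 = -4$)
$W{\left(H \right)} = - \frac{6}{5} - 8 H$ ($W{\left(H \right)} = - \frac{6}{5} - 4 \left(H + H\right) = - \frac{6}{5} - 4 \cdot 2 H = - \frac{6}{5} - 8 H$)
$h{\left(U \right)} = \frac{146}{5}$ ($h{\left(U \right)} = 4 - \left(- \frac{6}{5} - 24\right) = 4 - - \frac{126}{5} = 4 + \frac{126}{5} = \frac{146}{5}$)
$\left(-197 + 231\right) h{\left(f{\left(5 \right)} \right)} = \left(-197 + 231\right) \frac{146}{5} = 34 \cdot \frac{146}{5} = \frac{4964}{5}$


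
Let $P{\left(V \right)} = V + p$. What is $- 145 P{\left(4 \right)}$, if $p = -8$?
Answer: $580$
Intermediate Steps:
$P{\left(V \right)} = -8 + V$ ($P{\left(V \right)} = V - 8 = -8 + V$)
$- 145 P{\left(4 \right)} = - 145 \left(-8 + 4\right) = \left(-145\right) \left(-4\right) = 580$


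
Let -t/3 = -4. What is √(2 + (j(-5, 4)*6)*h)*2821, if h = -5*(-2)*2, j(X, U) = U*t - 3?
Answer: 2821*√5402 ≈ 2.0734e+5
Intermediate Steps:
t = 12 (t = -3*(-4) = 12)
j(X, U) = -3 + 12*U (j(X, U) = U*12 - 3 = 12*U - 3 = -3 + 12*U)
h = 20 (h = 10*2 = 20)
√(2 + (j(-5, 4)*6)*h)*2821 = √(2 + ((-3 + 12*4)*6)*20)*2821 = √(2 + ((-3 + 48)*6)*20)*2821 = √(2 + (45*6)*20)*2821 = √(2 + 270*20)*2821 = √(2 + 5400)*2821 = √5402*2821 = 2821*√5402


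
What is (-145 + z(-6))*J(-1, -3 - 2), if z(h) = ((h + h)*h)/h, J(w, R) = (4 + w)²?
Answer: -1413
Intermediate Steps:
z(h) = 2*h (z(h) = ((2*h)*h)/h = (2*h²)/h = 2*h)
(-145 + z(-6))*J(-1, -3 - 2) = (-145 + 2*(-6))*(4 - 1)² = (-145 - 12)*3² = -157*9 = -1413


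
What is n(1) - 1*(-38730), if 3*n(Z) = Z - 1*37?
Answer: 38718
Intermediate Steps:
n(Z) = -37/3 + Z/3 (n(Z) = (Z - 1*37)/3 = (Z - 37)/3 = (-37 + Z)/3 = -37/3 + Z/3)
n(1) - 1*(-38730) = (-37/3 + (1/3)*1) - 1*(-38730) = (-37/3 + 1/3) + 38730 = -12 + 38730 = 38718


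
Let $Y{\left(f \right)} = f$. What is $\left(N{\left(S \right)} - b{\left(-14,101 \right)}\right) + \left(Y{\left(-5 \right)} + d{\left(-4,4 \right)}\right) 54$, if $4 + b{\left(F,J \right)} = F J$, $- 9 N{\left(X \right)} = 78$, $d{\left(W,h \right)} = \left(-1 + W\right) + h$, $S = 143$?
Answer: $\frac{3256}{3} \approx 1085.3$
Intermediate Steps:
$d{\left(W,h \right)} = -1 + W + h$
$N{\left(X \right)} = - \frac{26}{3}$ ($N{\left(X \right)} = \left(- \frac{1}{9}\right) 78 = - \frac{26}{3}$)
$b{\left(F,J \right)} = -4 + F J$
$\left(N{\left(S \right)} - b{\left(-14,101 \right)}\right) + \left(Y{\left(-5 \right)} + d{\left(-4,4 \right)}\right) 54 = \left(- \frac{26}{3} - \left(-4 - 1414\right)\right) + \left(-5 - 1\right) 54 = \left(- \frac{26}{3} - -1418\right) - 324 = \left(- \frac{26}{3} + 1418\right) - 324 = \frac{4228}{3} - 324 = \frac{3256}{3}$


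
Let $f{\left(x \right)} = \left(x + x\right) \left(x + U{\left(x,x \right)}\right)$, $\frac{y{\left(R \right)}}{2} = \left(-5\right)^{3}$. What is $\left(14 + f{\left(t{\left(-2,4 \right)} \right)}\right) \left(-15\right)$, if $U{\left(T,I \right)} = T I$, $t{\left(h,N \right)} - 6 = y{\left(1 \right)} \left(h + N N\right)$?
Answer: $1279280092230$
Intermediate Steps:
$y{\left(R \right)} = -250$ ($y{\left(R \right)} = 2 \left(-5\right)^{3} = 2 \left(-125\right) = -250$)
$t{\left(h,N \right)} = 6 - 250 h - 250 N^{2}$ ($t{\left(h,N \right)} = 6 - 250 \left(h + N N\right) = 6 - 250 \left(h + N^{2}\right) = 6 - \left(250 h + 250 N^{2}\right) = 6 - 250 h - 250 N^{2}$)
$U{\left(T,I \right)} = I T$
$f{\left(x \right)} = 2 x \left(x + x^{2}\right)$ ($f{\left(x \right)} = \left(x + x\right) \left(x + x x\right) = 2 x \left(x + x^{2}\right)$)
$\left(14 + f{\left(t{\left(-2,4 \right)} \right)}\right) \left(-15\right) = \left(14 + 2 \left(6 - -500 - 250 \cdot 4^{2}\right)^{2} \left(1 - \left(-506 + 4000\right)\right)\right) \left(-15\right) = \left(14 + 2 \left(6 + 500 - 4000\right)^{2} \left(1 + \left(6 + 500 - 4000\right)\right)\right) \left(-15\right) = \left(14 + 2 \left(-3494\right)^{2} \left(1 - 3494\right)\right) \left(-15\right) = \left(14 + 2 \cdot 12208036 \left(-3493\right)\right) \left(-15\right) = \left(14 - 85285339496\right) \left(-15\right) = \left(-85285339482\right) \left(-15\right) = 1279280092230$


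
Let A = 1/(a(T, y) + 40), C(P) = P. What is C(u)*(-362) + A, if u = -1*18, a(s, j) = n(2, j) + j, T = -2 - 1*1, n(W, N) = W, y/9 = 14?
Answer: 1094689/168 ≈ 6516.0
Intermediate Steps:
y = 126 (y = 9*14 = 126)
T = -3 (T = -2 - 1 = -3)
a(s, j) = 2 + j
u = -18
A = 1/168 (A = 1/((2 + 126) + 40) = 1/(128 + 40) = 1/168 ≈ 0.0059524)
C(u)*(-362) + A = -18*(-362) + 1/168 = 6516 + 1/168 = 1094689/168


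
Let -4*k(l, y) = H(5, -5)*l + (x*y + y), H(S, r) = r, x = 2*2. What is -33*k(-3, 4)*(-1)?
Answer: -1155/4 ≈ -288.75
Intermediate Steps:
x = 4
k(l, y) = -5*y/4 + 5*l/4 (k(l, y) = -(-5*l + (4*y + y))/4 = -(-5*l + 5*y)/4 = -5*y/4 + 5*l/4)
-33*k(-3, 4)*(-1) = -33*(-5/4*4 + (5/4)*(-3))*(-1) = -33*(-5 - 15/4)*(-1) = -33*(-35/4)*(-1) = (1155/4)*(-1) = -1155/4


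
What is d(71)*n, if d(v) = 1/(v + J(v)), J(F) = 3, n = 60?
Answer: 30/37 ≈ 0.81081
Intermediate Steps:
d(v) = 1/(3 + v) (d(v) = 1/(v + 3) = 1/(3 + v))
d(71)*n = 60/(3 + 71) = 60/74 = (1/74)*60 = 30/37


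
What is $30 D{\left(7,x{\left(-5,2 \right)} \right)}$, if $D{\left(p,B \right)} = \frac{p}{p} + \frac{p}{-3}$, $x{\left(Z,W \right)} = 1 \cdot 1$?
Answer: $-40$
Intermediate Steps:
$x{\left(Z,W \right)} = 1$
$D{\left(p,B \right)} = 1 - \frac{p}{3}$ ($D{\left(p,B \right)} = 1 + p \left(- \frac{1}{3}\right) = 1 - \frac{p}{3}$)
$30 D{\left(7,x{\left(-5,2 \right)} \right)} = 30 \left(1 - \frac{7}{3}\right) = 30 \left(- \frac{4}{3}\right) = -40$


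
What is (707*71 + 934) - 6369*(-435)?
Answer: 2821646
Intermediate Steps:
(707*71 + 934) - 6369*(-435) = (50197 + 934) - 1*(-2770515) = 51131 + 2770515 = 2821646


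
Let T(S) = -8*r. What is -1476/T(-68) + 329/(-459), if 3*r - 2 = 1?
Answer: 168713/918 ≈ 183.78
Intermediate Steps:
r = 1 (r = ⅔ + (⅓)*1 = ⅔ + ⅓ = 1)
T(S) = -8 (T(S) = -8*1 = -8)
-1476/T(-68) + 329/(-459) = -1476/(-8) + 329/(-459) = -1476*(-⅛) + 329*(-1/459) = 369/2 - 329/459 = 168713/918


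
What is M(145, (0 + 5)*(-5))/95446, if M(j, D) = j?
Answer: 145/95446 ≈ 0.0015192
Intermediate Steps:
M(145, (0 + 5)*(-5))/95446 = 145/95446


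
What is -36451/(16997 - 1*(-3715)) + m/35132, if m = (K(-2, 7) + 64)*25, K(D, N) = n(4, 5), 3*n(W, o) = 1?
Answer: -311821183/181913496 ≈ -1.7141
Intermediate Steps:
n(W, o) = ⅓ (n(W, o) = (⅓)*1 = ⅓)
K(D, N) = ⅓
m = 4825/3 (m = (⅓ + 64)*25 = (193/3)*25 = 4825/3 ≈ 1608.3)
-36451/(16997 - 1*(-3715)) + m/35132 = -36451/(16997 - 1*(-3715)) + (4825/3)/35132 = -36451/(16997 + 3715) + (4825/3)*(1/35132) = -36451/20712 + 4825/105396 = -311821183/181913496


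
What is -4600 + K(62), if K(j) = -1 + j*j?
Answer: -757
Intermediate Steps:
K(j) = -1 + j**2
-4600 + K(62) = -4600 + (-1 + 62**2) = -4600 + (-1 + 3844) = -4600 + 3843 = -757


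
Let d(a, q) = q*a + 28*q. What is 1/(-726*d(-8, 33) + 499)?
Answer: -1/478661 ≈ -2.0892e-6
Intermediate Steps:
d(a, q) = 28*q + a*q (d(a, q) = a*q + 28*q = 28*q + a*q)
1/(-726*d(-8, 33) + 499) = 1/(-23958*(28 - 8) + 499) = 1/(-23958*20 + 499) = 1/(-726*660 + 499) = 1/(-479160 + 499) = 1/(-478661) = -1/478661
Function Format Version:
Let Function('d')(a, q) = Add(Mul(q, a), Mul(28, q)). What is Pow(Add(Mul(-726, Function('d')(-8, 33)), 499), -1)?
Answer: Rational(-1, 478661) ≈ -2.0892e-6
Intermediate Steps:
Function('d')(a, q) = Add(Mul(28, q), Mul(a, q)) (Function('d')(a, q) = Add(Mul(a, q), Mul(28, q)) = Add(Mul(28, q), Mul(a, q)))
Pow(Add(Mul(-726, Function('d')(-8, 33)), 499), -1) = Pow(Add(Mul(-726, Mul(33, Add(28, -8))), 499), -1) = Pow(Add(Mul(-726, Mul(33, 20)), 499), -1) = Pow(Add(Mul(-726, 660), 499), -1) = Pow(Add(-479160, 499), -1) = Pow(-478661, -1) = Rational(-1, 478661)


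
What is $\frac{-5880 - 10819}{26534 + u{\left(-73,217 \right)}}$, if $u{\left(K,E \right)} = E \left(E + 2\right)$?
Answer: $- \frac{16699}{74057} \approx -0.22549$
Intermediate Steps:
$u{\left(K,E \right)} = E \left(2 + E\right)$
$\frac{-5880 - 10819}{26534 + u{\left(-73,217 \right)}} = \frac{-5880 - 10819}{26534 + 217 \left(2 + 217\right)} = - \frac{16699}{26534 + 217 \cdot 219} = - \frac{16699}{26534 + 47523} = - \frac{16699}{74057}$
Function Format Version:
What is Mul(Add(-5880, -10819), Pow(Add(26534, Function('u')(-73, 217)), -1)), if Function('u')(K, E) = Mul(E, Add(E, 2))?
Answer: Rational(-16699, 74057) ≈ -0.22549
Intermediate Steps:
Function('u')(K, E) = Mul(E, Add(2, E))
Mul(Add(-5880, -10819), Pow(Add(26534, Function('u')(-73, 217)), -1)) = Mul(Add(-5880, -10819), Pow(Add(26534, Mul(217, Add(2, 217))), -1)) = Mul(-16699, Pow(Add(26534, Mul(217, 219)), -1)) = Mul(-16699, Pow(Add(26534, 47523), -1)) = Mul(-16699, Pow(74057, -1)) = Mul(-16699, Rational(1, 74057)) = Rational(-16699, 74057)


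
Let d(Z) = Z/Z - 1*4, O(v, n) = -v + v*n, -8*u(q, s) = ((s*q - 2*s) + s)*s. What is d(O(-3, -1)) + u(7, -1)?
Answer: -15/4 ≈ -3.7500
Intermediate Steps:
u(q, s) = -s*(-s + q*s)/8 (u(q, s) = -((s*q - 2*s) + s)*s/8 = -((q*s - 2*s) + s)*s/8 = -((-2*s + q*s) + s)*s/8 = -(-s + q*s)*s/8 = -s*(-s + q*s)/8)
O(v, n) = -v + n*v
d(Z) = -3 (d(Z) = 1 - 4 = -3)
d(O(-3, -1)) + u(7, -1) = -3 + (⅛)*(-1)²*(1 - 1*7) = -3 + (⅛)*1*(1 - 7) = -3 + (⅛)*1*(-6) = -3 - ¾ = -15/4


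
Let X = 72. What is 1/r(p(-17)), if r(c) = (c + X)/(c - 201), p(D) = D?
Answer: -218/55 ≈ -3.9636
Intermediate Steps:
r(c) = (72 + c)/(-201 + c) (r(c) = (c + 72)/(c - 201) = (72 + c)/(-201 + c))
1/r(p(-17)) = 1/((72 - 17)/(-201 - 17)) = 1/(55/(-218)) = 1/(-1/218*55) = 1/(-55/218) = -218/55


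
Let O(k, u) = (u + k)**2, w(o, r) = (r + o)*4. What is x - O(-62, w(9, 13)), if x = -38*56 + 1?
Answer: -2803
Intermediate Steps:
w(o, r) = 4*o + 4*r (w(o, r) = (o + r)*4 = 4*o + 4*r)
O(k, u) = (k + u)**2
x = -2127 (x = -2128 + 1 = -2127)
x - O(-62, w(9, 13)) = -2127 - (-62 + (4*9 + 4*13))**2 = -2127 - (-62 + (36 + 52))**2 = -2127 - (-62 + 88)**2 = -2127 - 1*26**2 = -2127 - 1*676 = -2127 - 676 = -2803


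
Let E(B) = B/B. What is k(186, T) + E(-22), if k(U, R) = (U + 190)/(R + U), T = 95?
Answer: 657/281 ≈ 2.3381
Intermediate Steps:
k(U, R) = (190 + U)/(R + U)
E(B) = 1
k(186, T) + E(-22) = (190 + 186)/(95 + 186) + 1 = 376/281 + 1 = 657/281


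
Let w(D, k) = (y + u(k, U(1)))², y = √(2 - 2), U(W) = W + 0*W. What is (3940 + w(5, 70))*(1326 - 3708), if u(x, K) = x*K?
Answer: -21056880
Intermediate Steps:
U(W) = W (U(W) = W + 0 = W)
u(x, K) = K*x
y = 0 (y = √0 = 0)
w(D, k) = k² (w(D, k) = (0 + 1*k)² = (0 + k)² = k²)
(3940 + w(5, 70))*(1326 - 3708) = (3940 + 70²)*(1326 - 3708) = (3940 + 4900)*(-2382) = 8840*(-2382) = -21056880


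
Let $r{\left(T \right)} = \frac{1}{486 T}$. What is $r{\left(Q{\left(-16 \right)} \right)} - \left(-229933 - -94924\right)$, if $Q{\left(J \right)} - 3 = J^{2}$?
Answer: $\frac{16994122867}{125874} \approx 1.3501 \cdot 10^{5}$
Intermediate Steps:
$Q{\left(J \right)} = 3 + J^{2}$
$r{\left(T \right)} = \frac{1}{486 T}$
$r{\left(Q{\left(-16 \right)} \right)} - \left(-229933 - -94924\right) = \frac{1}{486 \left(3 + \left(-16\right)^{2}\right)} - \left(-229933 - -94924\right) = \frac{1}{486 \left(3 + 256\right)} - \left(-229933 + 94924\right) = \frac{1}{486 \cdot 259} - -135009 = \frac{1}{486} \cdot \frac{1}{259} + 135009 = \frac{1}{125874} + 135009 = \frac{16994122867}{125874}$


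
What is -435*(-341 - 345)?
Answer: 298410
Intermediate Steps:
-435*(-341 - 345) = -435*(-686) = 298410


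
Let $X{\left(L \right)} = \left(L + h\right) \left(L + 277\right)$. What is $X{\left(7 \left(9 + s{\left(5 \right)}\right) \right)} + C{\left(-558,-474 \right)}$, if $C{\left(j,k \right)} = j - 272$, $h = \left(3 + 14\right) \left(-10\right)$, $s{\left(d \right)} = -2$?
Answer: $-40276$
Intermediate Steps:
$h = -170$ ($h = 17 \left(-10\right) = -170$)
$C{\left(j,k \right)} = -272 + j$ ($C{\left(j,k \right)} = j - 272 = -272 + j$)
$X{\left(L \right)} = \left(-170 + L\right) \left(277 + L\right)$ ($X{\left(L \right)} = \left(L - 170\right) \left(L + 277\right) = \left(-170 + L\right) \left(277 + L\right)$)
$X{\left(7 \left(9 + s{\left(5 \right)}\right) \right)} + C{\left(-558,-474 \right)} = \left(-47090 + \left(7 \left(9 - 2\right)\right)^{2} + 107 \cdot 7 \left(9 - 2\right)\right) - 830 = \left(-47090 + \left(7 \cdot 7\right)^{2} + 107 \cdot 7 \cdot 7\right) - 830 = \left(-47090 + 49^{2} + 107 \cdot 49\right) - 830 = \left(-47090 + 2401 + 5243\right) - 830 = -39446 - 830 = -40276$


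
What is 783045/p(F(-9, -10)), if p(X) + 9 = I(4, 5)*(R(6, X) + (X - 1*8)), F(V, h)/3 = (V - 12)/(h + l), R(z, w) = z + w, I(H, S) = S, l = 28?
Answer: -87005/6 ≈ -14501.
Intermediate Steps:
R(z, w) = w + z
F(V, h) = 3*(-12 + V)/(28 + h) (F(V, h) = 3*((V - 12)/(h + 28)) = 3*((-12 + V)/(28 + h)) = 3*(-12 + V)/(28 + h))
p(X) = -19 + 10*X (p(X) = -9 + 5*((X + 6) + (X - 1*8)) = -9 + 5*((6 + X) + (X - 8)) = -9 + 5*((6 + X) + (-8 + X)) = -9 + 5*(-2 + 2*X) = -9 + (-10 + 10*X) = -19 + 10*X)
783045/p(F(-9, -10)) = 783045/(-19 + 10*(3*(-12 - 9)/(28 - 10))) = 783045/(-19 + 10*(3*(-21)/18)) = 783045/(-19 + 10*(3*(1/18)*(-21))) = 783045/(-19 + 10*(-7/2)) = 783045/(-19 - 35) = 783045/(-54) = 783045*(-1/54) = -87005/6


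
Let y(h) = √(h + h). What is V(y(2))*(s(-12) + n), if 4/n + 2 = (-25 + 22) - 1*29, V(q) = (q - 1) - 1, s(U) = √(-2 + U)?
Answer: 0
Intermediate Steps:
y(h) = √2*√h (y(h) = √(2*h) = √2*√h)
V(q) = -2 + q (V(q) = (-1 + q) - 1 = -2 + q)
n = -2/17 (n = 4/(-2 + ((-25 + 22) - 1*29)) = 4/(-2 + (-3 - 29)) = 4/(-2 - 32) = 4/(-34) = 4*(-1/34) = -2/17 ≈ -0.11765)
V(y(2))*(s(-12) + n) = (-2 + √2*√2)*(√(-2 - 12) - 2/17) = (-2 + 2)*(√(-14) - 2/17) = 0*(I*√14 - 2/17) = 0*(-2/17 + I*√14) = 0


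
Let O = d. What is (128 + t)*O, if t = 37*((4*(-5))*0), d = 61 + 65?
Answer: 16128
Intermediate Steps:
d = 126
O = 126
t = 0 (t = 37*(-20*0) = 37*0 = 0)
(128 + t)*O = (128 + 0)*126 = 128*126 = 16128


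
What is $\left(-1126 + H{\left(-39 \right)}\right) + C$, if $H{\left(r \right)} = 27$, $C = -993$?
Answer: $-2092$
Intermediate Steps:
$\left(-1126 + H{\left(-39 \right)}\right) + C = \left(-1126 + 27\right) - 993 = -1099 - 993 = -2092$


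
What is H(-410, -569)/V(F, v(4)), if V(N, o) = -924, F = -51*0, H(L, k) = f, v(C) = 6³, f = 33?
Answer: -1/28 ≈ -0.035714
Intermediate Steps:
v(C) = 216
H(L, k) = 33
F = 0
H(-410, -569)/V(F, v(4)) = 33/(-924) = 33*(-1/924) = -1/28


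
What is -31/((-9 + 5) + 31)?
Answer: -31/27 ≈ -1.1481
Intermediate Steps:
-31/((-9 + 5) + 31) = -31/(-4 + 31) = -31/27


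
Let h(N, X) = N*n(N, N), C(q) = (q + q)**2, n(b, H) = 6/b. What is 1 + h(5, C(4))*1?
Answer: 7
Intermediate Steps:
C(q) = 4*q**2 (C(q) = (2*q)**2 = 4*q**2)
h(N, X) = 6 (h(N, X) = N*(6/N) = 6)
1 + h(5, C(4))*1 = 1 + 6*1 = 1 + 6 = 7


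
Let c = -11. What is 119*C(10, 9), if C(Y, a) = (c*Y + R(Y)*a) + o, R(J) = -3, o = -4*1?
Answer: -16779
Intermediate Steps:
o = -4
C(Y, a) = -4 - 11*Y - 3*a (C(Y, a) = (-11*Y - 3*a) - 4 = -4 - 11*Y - 3*a)
119*C(10, 9) = 119*(-4 - 11*10 - 3*9) = 119*(-4 - 110 - 27) = 119*(-141) = -16779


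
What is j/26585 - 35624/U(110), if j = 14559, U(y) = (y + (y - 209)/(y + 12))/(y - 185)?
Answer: 8665829906439/354138785 ≈ 24470.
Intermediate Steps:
U(y) = (y + (-209 + y)/(12 + y))/(-185 + y)
j/26585 - 35624/U(110) = 14559/26585 - 35624*(2220 - 1*110**2 + 173*110)/(209 - 1*110**2 - 13*110) = 14559*(1/26585) - 35624*(2220 - 1*12100 + 19030)/(209 - 1*12100 - 1430) = 14559/26585 - 35624*(2220 - 12100 + 19030)/(209 - 12100 - 1430) = 14559/26585 - 35624/(-13321/9150) = 14559/26585 - 35624*(-9150/13321) = 14559/26585 + 325959600/13321 = 8665829906439/354138785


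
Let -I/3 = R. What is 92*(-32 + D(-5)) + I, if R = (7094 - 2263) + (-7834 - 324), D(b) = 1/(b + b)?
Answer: 35139/5 ≈ 7027.8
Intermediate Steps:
D(b) = 1/(2*b)
R = -3327 (R = 4831 - 8158 = -3327)
I = 9981 (I = -3*(-3327) = 9981)
92*(-32 + D(-5)) + I = 92*(-32 + (½)/(-5)) + 9981 = 92*(-32 + (½)*(-⅕)) + 9981 = 92*(-32 - ⅒) + 9981 = 92*(-321/10) + 9981 = -14766/5 + 9981 = 35139/5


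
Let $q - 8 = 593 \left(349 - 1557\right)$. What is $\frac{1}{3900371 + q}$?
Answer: $\frac{1}{3184035} \approx 3.1407 \cdot 10^{-7}$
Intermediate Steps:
$q = -716336$ ($q = 8 + 593 \left(349 - 1557\right) = 8 + 593 \left(-1208\right) = 8 - 716344 = -716336$)
$\frac{1}{3900371 + q} = \frac{1}{3900371 - 716336} = \frac{1}{3184035}$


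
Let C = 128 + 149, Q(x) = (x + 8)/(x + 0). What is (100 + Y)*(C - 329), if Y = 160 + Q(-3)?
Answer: -40300/3 ≈ -13433.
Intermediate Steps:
Q(x) = (8 + x)/x
Y = 475/3 (Y = 160 + (8 - 3)/(-3) = 160 - ⅓*5 = 160 - 5/3 = 475/3 ≈ 158.33)
C = 277
(100 + Y)*(C - 329) = (100 + 475/3)*(277 - 329) = (775/3)*(-52) = -40300/3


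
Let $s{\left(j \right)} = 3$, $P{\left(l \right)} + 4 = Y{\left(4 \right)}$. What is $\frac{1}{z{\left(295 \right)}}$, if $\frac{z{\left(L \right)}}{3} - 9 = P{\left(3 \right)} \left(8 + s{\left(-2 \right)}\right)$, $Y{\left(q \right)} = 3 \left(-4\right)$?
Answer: $- \frac{1}{501} \approx -0.001996$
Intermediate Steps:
$Y{\left(q \right)} = -12$
$P{\left(l \right)} = -16$ ($P{\left(l \right)} = -4 - 12 = -16$)
$z{\left(L \right)} = -501$ ($z{\left(L \right)} = 27 + 3 \left(- 16 \left(8 + 3\right)\right) = 27 + 3 \left(\left(-16\right) 11\right) = 27 + 3 \left(-176\right) = 27 - 528 = -501$)
$\frac{1}{z{\left(295 \right)}} = \frac{1}{-501} = - \frac{1}{501}$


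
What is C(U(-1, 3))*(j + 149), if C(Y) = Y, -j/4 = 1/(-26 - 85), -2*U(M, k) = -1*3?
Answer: 16543/74 ≈ 223.55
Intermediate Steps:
U(M, k) = 3/2 (U(M, k) = -(-1)*3/2 = -1/2*(-3) = 3/2)
j = 4/111 (j = -4/(-26 - 85) = -4/(-111) = -4*(-1/111) = 4/111 ≈ 0.036036)
C(U(-1, 3))*(j + 149) = 3*(4/111 + 149)/2 = (3/2)*(16543/111) = 16543/74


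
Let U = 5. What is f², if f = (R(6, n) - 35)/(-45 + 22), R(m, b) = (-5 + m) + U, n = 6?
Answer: 841/529 ≈ 1.5898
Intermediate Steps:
R(m, b) = m (R(m, b) = (-5 + m) + 5 = m)
f = 29/23 (f = (6 - 35)/(-45 + 22) = -29/(-23) = -29*(-1/23) = 29/23 ≈ 1.2609)
f² = (29/23)² = 841/529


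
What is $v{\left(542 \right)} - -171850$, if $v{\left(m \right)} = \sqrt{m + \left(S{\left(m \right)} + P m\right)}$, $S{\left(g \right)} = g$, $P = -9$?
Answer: $171850 + i \sqrt{3794} \approx 1.7185 \cdot 10^{5} + 61.595 i$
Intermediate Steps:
$v{\left(m \right)} = \sqrt{7} \sqrt{- m}$ ($v{\left(m \right)} = \sqrt{m + \left(m - 9 m\right)} = \sqrt{m - 8 m} = \sqrt{- 7 m} = \sqrt{7} \sqrt{- m}$)
$v{\left(542 \right)} - -171850 = \sqrt{7} \sqrt{\left(-1\right) 542} - -171850 = \sqrt{7} \sqrt{-542} + 171850 = \sqrt{7} i \sqrt{542} + 171850 = i \sqrt{3794} + 171850 = 171850 + i \sqrt{3794}$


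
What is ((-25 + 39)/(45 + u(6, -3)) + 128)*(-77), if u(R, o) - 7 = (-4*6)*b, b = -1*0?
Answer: -256795/26 ≈ -9876.7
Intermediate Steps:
b = 0
u(R, o) = 7 (u(R, o) = 7 - 4*6*0 = 7 - 24*0 = 7 + 0 = 7)
((-25 + 39)/(45 + u(6, -3)) + 128)*(-77) = ((-25 + 39)/(45 + 7) + 128)*(-77) = (14/52 + 128)*(-77) = (14*(1/52) + 128)*(-77) = (7/26 + 128)*(-77) = (3335/26)*(-77) = -256795/26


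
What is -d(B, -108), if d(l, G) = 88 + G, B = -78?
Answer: 20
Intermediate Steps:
-d(B, -108) = -(88 - 108) = -1*(-20) = 20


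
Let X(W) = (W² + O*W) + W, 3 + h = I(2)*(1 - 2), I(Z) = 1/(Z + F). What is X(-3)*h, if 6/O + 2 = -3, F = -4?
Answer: -24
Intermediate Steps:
I(Z) = 1/(-4 + Z) (I(Z) = 1/(Z - 4) = 1/(-4 + Z))
O = -6/5 (O = 6/(-2 - 3) = 6/(-5) = 6*(-⅕) = -6/5 ≈ -1.2000)
h = -5/2 (h = -3 + (1 - 2)/(-4 + 2) = -3 - 1/(-2) = -3 - ½*(-1) = -3 + ½ = -5/2 ≈ -2.5000)
X(W) = W² - W/5 (X(W) = (W² - 6*W/5) + W = W² - W/5)
X(-3)*h = -3*(-⅕ - 3)*(-5/2) = -3*(-16/5)*(-5/2) = (48/5)*(-5/2) = -24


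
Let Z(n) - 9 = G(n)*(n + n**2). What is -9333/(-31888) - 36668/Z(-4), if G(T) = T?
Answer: 1169633171/1243632 ≈ 940.50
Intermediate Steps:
Z(n) = 9 + n*(n + n**2)
-9333/(-31888) - 36668/Z(-4) = -9333/(-31888) - 36668/(9 + (-4)**2 + (-4)**3) = -9333*(-1/31888) - 36668/(9 + 16 - 64) = 9333/31888 - 36668/(-39) = 9333/31888 - 36668*(-1/39) = 9333/31888 + 36668/39 = 1169633171/1243632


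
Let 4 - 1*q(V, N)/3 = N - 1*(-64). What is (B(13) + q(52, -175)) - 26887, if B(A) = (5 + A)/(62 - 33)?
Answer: -769700/29 ≈ -26541.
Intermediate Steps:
q(V, N) = -180 - 3*N (q(V, N) = 12 - 3*(N - 1*(-64)) = 12 - 3*(N + 64) = 12 - 3*(64 + N) = 12 + (-192 - 3*N) = -180 - 3*N)
B(A) = 5/29 + A/29 (B(A) = (5 + A)/29 = (5 + A)*(1/29) = 5/29 + A/29)
(B(13) + q(52, -175)) - 26887 = ((5/29 + (1/29)*13) + (-180 - 3*(-175))) - 26887 = ((5/29 + 13/29) + (-180 + 525)) - 26887 = (18/29 + 345) - 26887 = 10023/29 - 26887 = -769700/29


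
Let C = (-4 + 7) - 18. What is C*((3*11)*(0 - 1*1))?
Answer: 495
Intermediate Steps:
C = -15 (C = 3 - 18 = -15)
C*((3*11)*(0 - 1*1)) = -15*3*11*(0 - 1*1) = -495*(0 - 1) = -495*(-1) = -15*(-33) = 495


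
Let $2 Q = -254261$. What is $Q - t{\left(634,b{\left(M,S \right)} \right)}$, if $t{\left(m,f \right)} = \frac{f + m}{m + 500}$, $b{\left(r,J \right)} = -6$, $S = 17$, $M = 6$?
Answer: $- \frac{144166615}{1134} \approx -1.2713 \cdot 10^{5}$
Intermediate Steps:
$t{\left(m,f \right)} = \frac{f + m}{500 + m}$
$Q = - \frac{254261}{2}$ ($Q = \frac{1}{2} \left(-254261\right) = - \frac{254261}{2} \approx -1.2713 \cdot 10^{5}$)
$Q - t{\left(634,b{\left(M,S \right)} \right)} = - \frac{254261}{2} - \frac{-6 + 634}{500 + 634} = - \frac{254261}{2} - \frac{1}{1134} \cdot 628 = - \frac{254261}{2} - \frac{314}{567} = - \frac{144166615}{1134}$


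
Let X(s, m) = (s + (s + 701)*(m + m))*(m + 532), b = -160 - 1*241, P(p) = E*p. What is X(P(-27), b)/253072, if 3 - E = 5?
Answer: -4957171/15817 ≈ -313.41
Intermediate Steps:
E = -2 (E = 3 - 1*5 = 3 - 5 = -2)
P(p) = -2*p
b = -401 (b = -160 - 241 = -401)
X(s, m) = (532 + m)*(s + 2*m*(701 + s)) (X(s, m) = (s + (701 + s)*(2*m))*(532 + m) = (s + 2*m*(701 + s))*(532 + m) = (532 + m)*(s + 2*m*(701 + s)))
X(P(-27), b)/253072 = (532*(-2*(-27)) + 1402*(-401)² + 745864*(-401) + 2*(-2*(-27))*(-401)² + 1065*(-401)*(-2*(-27)))/253072 = (532*54 + 1402*160801 - 299091464 + 2*54*160801 + 1065*(-401)*54)*(1/253072) = (28728 + 225443002 - 299091464 + 17366508 - 23061510)*(1/253072) = -79314736*1/253072 = -4957171/15817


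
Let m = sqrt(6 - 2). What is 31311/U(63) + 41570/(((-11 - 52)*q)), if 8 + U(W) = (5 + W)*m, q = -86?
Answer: 87481979/346752 ≈ 252.29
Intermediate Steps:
m = 2 (m = sqrt(4) = 2)
U(W) = 2 + 2*W (U(W) = -8 + (5 + W)*2 = -8 + (10 + 2*W) = 2 + 2*W)
31311/U(63) + 41570/(((-11 - 52)*q)) = 31311/(2 + 2*63) + 41570/(((-11 - 52)*(-86))) = 31311/(2 + 126) + 41570/((-63*(-86))) = 31311/128 + 41570/5418 = 31311*(1/128) + 41570*(1/5418) = 31311/128 + 20785/2709 = 87481979/346752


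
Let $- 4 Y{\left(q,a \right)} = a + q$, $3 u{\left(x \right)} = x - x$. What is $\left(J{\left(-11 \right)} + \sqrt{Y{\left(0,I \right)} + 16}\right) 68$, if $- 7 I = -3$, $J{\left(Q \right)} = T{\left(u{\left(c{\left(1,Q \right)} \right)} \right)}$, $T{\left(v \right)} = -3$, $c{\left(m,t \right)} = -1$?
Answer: $-204 + \frac{34 \sqrt{3115}}{7} \approx 67.088$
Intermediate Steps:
$u{\left(x \right)} = 0$ ($u{\left(x \right)} = \frac{x - x}{3} = \frac{1}{3} \cdot 0 = 0$)
$J{\left(Q \right)} = -3$
$I = \frac{3}{7}$ ($I = \left(- \frac{1}{7}\right) \left(-3\right) = \frac{3}{7} \approx 0.42857$)
$Y{\left(q,a \right)} = - \frac{a}{4} - \frac{q}{4}$ ($Y{\left(q,a \right)} = - \frac{a + q}{4} = - \frac{a}{4} - \frac{q}{4}$)
$\left(J{\left(-11 \right)} + \sqrt{Y{\left(0,I \right)} + 16}\right) 68 = \left(-3 + \sqrt{\left(\left(- \frac{1}{4}\right) \frac{3}{7} - 0\right) + 16}\right) 68 = \left(-3 + \sqrt{\left(- \frac{3}{28} + 0\right) + 16}\right) 68 = \left(-3 + \sqrt{- \frac{3}{28} + 16}\right) 68 = \left(-3 + \sqrt{\frac{445}{28}}\right) 68 = \left(-3 + \frac{\sqrt{3115}}{14}\right) 68 = -204 + \frac{34 \sqrt{3115}}{7}$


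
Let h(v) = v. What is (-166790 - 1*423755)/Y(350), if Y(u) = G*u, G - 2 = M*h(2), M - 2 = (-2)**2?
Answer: -118109/980 ≈ -120.52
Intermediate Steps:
M = 6 (M = 2 + (-2)**2 = 2 + 4 = 6)
G = 14 (G = 2 + 6*2 = 2 + 12 = 14)
Y(u) = 14*u
(-166790 - 1*423755)/Y(350) = (-166790 - 1*423755)/((14*350)) = (-166790 - 423755)/4900 = -590545*1/4900 = -118109/980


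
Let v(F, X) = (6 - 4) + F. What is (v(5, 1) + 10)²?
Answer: 289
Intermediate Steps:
v(F, X) = 2 + F
(v(5, 1) + 10)² = ((2 + 5) + 10)² = (7 + 10)² = 17² = 289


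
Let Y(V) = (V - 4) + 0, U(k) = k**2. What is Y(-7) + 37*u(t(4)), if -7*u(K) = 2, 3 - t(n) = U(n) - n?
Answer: -151/7 ≈ -21.571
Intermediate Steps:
t(n) = 3 + n - n**2 (t(n) = 3 - (n**2 - n) = 3 + (n - n**2) = 3 + n - n**2)
u(K) = -2/7 (u(K) = -1/7*2 = -2/7)
Y(V) = -4 + V (Y(V) = (-4 + V) + 0 = -4 + V)
Y(-7) + 37*u(t(4)) = (-4 - 7) + 37*(-2/7) = -11 - 74/7 = -151/7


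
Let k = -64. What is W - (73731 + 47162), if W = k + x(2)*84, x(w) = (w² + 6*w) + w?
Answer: -119445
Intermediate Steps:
x(w) = w² + 7*w
W = 1448 (W = -64 + (2*(7 + 2))*84 = -64 + (2*9)*84 = -64 + 18*84 = -64 + 1512 = 1448)
W - (73731 + 47162) = 1448 - (73731 + 47162) = 1448 - 1*120893 = 1448 - 120893 = -119445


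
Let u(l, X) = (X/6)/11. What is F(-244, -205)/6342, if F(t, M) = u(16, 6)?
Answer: 1/69762 ≈ 1.4334e-5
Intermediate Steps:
u(l, X) = X/66 (u(l, X) = (X*(⅙))*(1/11) = (X/6)*(1/11) = X/66)
F(t, M) = 1/11 (F(t, M) = (1/66)*6 = 1/11)
F(-244, -205)/6342 = (1/11)/6342 = (1/11)*(1/6342) = 1/69762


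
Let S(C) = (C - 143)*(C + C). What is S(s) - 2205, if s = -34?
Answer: 9831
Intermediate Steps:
S(C) = 2*C*(-143 + C) (S(C) = (-143 + C)*(2*C) = 2*C*(-143 + C))
S(s) - 2205 = 2*(-34)*(-143 - 34) - 2205 = 2*(-34)*(-177) - 2205 = 12036 - 2205 = 9831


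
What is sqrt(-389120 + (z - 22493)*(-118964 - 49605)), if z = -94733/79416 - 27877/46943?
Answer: sqrt(1463761162407166740906053590)/621337548 ≈ 61575.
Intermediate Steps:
z = -6660931051/3728025288 (z = -94733*1/79416 - 27877*1/46943 = -94733/79416 - 27877/46943 = -6660931051/3728025288 ≈ -1.7867)
sqrt(-389120 + (z - 22493)*(-118964 - 49605)) = sqrt(-389120 + (-6660931051/3728025288 - 22493)*(-118964 - 49605)) = sqrt(-389120 - 83861133734035/3728025288*(-168569)) = sqrt(-389120 + 14136387452412545915/3728025288) = sqrt(14134936803212479355/3728025288) = sqrt(1463761162407166740906053590)/621337548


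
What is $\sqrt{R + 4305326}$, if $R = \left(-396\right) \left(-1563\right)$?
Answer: $\sqrt{4924274} \approx 2219.1$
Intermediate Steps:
$R = 618948$
$\sqrt{R + 4305326} = \sqrt{618948 + 4305326} = \sqrt{4924274}$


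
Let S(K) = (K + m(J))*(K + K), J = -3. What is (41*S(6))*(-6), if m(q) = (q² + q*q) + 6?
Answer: -88560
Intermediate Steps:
m(q) = 6 + 2*q² (m(q) = (q² + q²) + 6 = 2*q² + 6 = 6 + 2*q²)
S(K) = 2*K*(24 + K) (S(K) = (K + (6 + 2*(-3)²))*(K + K) = (K + (6 + 2*9))*(2*K) = (K + (6 + 18))*(2*K) = (K + 24)*(2*K) = (24 + K)*(2*K) = 2*K*(24 + K))
(41*S(6))*(-6) = (41*(2*6*(24 + 6)))*(-6) = (41*(2*6*30))*(-6) = (41*360)*(-6) = 14760*(-6) = -88560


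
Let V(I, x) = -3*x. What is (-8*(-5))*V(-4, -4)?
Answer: 480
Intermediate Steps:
(-8*(-5))*V(-4, -4) = (-8*(-5))*(-3*(-4)) = 40*12 = 480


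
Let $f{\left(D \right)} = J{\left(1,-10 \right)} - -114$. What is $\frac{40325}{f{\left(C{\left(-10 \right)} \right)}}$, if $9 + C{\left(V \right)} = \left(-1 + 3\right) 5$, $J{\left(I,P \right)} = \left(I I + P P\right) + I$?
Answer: $\frac{40325}{216} \approx 186.69$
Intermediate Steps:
$J{\left(I,P \right)} = I + I^{2} + P^{2}$ ($J{\left(I,P \right)} = \left(I^{2} + P^{2}\right) + I = I + I^{2} + P^{2}$)
$C{\left(V \right)} = 1$ ($C{\left(V \right)} = -9 + \left(-1 + 3\right) 5 = -9 + 2 \cdot 5 = -9 + 10 = 1$)
$f{\left(D \right)} = 216$ ($f{\left(D \right)} = \left(1 + 1^{2} + \left(-10\right)^{2}\right) - -114 = \left(1 + 1 + 100\right) + 114 = 102 + 114 = 216$)
$\frac{40325}{f{\left(C{\left(-10 \right)} \right)}} = \frac{40325}{216}$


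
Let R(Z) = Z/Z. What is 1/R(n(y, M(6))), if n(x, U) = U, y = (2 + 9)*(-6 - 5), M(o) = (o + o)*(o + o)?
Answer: 1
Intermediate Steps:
M(o) = 4*o² (M(o) = (2*o)*(2*o) = 4*o²)
y = -121 (y = 11*(-11) = -121)
R(Z) = 1
1/R(n(y, M(6))) = 1/1 = 1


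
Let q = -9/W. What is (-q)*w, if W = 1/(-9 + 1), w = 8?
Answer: -576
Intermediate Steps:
W = -⅛ (W = 1/(-8) = -⅛ ≈ -0.12500)
q = 72 (q = -9/(-⅛) = -9*(-8) = 72)
(-q)*w = -1*72*8 = -72*8 = -576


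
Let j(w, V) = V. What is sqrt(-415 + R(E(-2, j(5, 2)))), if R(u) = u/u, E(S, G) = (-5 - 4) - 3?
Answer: 3*I*sqrt(46) ≈ 20.347*I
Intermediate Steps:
E(S, G) = -12 (E(S, G) = -9 - 3 = -12)
R(u) = 1
sqrt(-415 + R(E(-2, j(5, 2)))) = sqrt(-415 + 1) = sqrt(-414) = 3*I*sqrt(46)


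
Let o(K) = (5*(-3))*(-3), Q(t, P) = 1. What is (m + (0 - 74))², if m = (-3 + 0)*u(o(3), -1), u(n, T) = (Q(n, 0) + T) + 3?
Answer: 6889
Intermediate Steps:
o(K) = 45 (o(K) = -15*(-3) = 45)
u(n, T) = 4 + T (u(n, T) = (1 + T) + 3 = 4 + T)
m = -9 (m = (-3 + 0)*(4 - 1) = -3*3 = -9)
(m + (0 - 74))² = (-9 + (0 - 74))² = (-9 - 74)² = (-83)² = 6889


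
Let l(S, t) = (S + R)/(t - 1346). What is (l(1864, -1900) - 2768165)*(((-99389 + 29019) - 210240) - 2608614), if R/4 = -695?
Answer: 12980507204412488/1623 ≈ 7.9978e+12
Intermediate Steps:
R = -2780 (R = 4*(-695) = -2780)
l(S, t) = (-2780 + S)/(-1346 + t) (l(S, t) = (S - 2780)/(t - 1346) = (-2780 + S)/(-1346 + t))
(l(1864, -1900) - 2768165)*(((-99389 + 29019) - 210240) - 2608614) = ((-2780 + 1864)/(-1346 - 1900) - 2768165)*(((-99389 + 29019) - 210240) - 2608614) = (-916/(-3246) - 2768165)*((-70370 - 210240) - 2608614) = (-1/3246*(-916) - 2768165)*(-280610 - 2608614) = (458/1623 - 2768165)*(-2889224) = -4492731337/1623*(-2889224) = 12980507204412488/1623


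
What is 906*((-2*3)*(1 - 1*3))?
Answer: 10872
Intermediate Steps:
906*((-2*3)*(1 - 1*3)) = 906*(-6*(1 - 3)) = 906*(-6*(-2)) = 906*12 = 10872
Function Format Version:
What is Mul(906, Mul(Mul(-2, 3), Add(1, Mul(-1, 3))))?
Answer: 10872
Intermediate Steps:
Mul(906, Mul(Mul(-2, 3), Add(1, Mul(-1, 3)))) = Mul(906, Mul(-6, Add(1, -3))) = Mul(906, Mul(-6, -2)) = Mul(906, 12) = 10872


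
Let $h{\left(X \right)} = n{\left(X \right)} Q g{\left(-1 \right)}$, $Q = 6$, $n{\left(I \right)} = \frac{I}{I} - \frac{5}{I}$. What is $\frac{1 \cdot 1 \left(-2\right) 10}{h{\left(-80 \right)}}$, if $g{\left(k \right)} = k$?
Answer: $\frac{160}{51} \approx 3.1373$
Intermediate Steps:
$n{\left(I \right)} = 1 - \frac{5}{I}$
$h{\left(X \right)} = - \frac{6 \left(-5 + X\right)}{X}$ ($h{\left(X \right)} = \frac{-5 + X}{X} 6 \left(-1\right) = \frac{6 \left(-5 + X\right)}{X} \left(-1\right) = - \frac{6 \left(-5 + X\right)}{X}$)
$\frac{1 \cdot 1 \left(-2\right) 10}{h{\left(-80 \right)}} = \frac{1 \cdot 1 \left(-2\right) 10}{-6 + \frac{30}{-80}} = \frac{1 \left(-2\right) 10}{-6 + 30 \left(- \frac{1}{80}\right)} = \frac{\left(-2\right) 10}{-6 - \frac{3}{8}} = - \frac{20}{- \frac{51}{8}} = \left(-20\right) \left(- \frac{8}{51}\right) = \frac{160}{51}$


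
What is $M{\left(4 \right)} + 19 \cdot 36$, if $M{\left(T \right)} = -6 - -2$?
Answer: $680$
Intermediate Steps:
$M{\left(T \right)} = -4$ ($M{\left(T \right)} = -6 + 2 = -4$)
$M{\left(4 \right)} + 19 \cdot 36 = -4 + 19 \cdot 36 = -4 + 684 = 680$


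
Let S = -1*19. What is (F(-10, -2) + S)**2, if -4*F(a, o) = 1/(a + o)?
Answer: 829921/2304 ≈ 360.21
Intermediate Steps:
F(a, o) = -1/(4*(a + o))
S = -19
(F(-10, -2) + S)**2 = (-1/(4*(-10) + 4*(-2)) - 19)**2 = (-1/(-40 - 8) - 19)**2 = (-1/(-48) - 19)**2 = (-1*(-1/48) - 19)**2 = (1/48 - 19)**2 = (-911/48)**2 = 829921/2304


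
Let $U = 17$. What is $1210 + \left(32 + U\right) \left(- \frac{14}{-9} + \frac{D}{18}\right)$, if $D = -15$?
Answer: $\frac{22417}{18} \approx 1245.4$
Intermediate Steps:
$1210 + \left(32 + U\right) \left(- \frac{14}{-9} + \frac{D}{18}\right) = 1210 + \left(32 + 17\right) \left(- \frac{14}{-9} - \frac{15}{18}\right) = 1210 + 49 \left(\left(-14\right) \left(- \frac{1}{9}\right) - \frac{5}{6}\right) = 1210 + 49 \left(\frac{14}{9} - \frac{5}{6}\right) = 1210 + 49 \cdot \frac{13}{18} = 1210 + \frac{637}{18} = \frac{22417}{18}$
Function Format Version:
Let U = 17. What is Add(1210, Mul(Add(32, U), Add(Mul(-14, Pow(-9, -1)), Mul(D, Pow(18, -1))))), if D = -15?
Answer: Rational(22417, 18) ≈ 1245.4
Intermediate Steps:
Add(1210, Mul(Add(32, U), Add(Mul(-14, Pow(-9, -1)), Mul(D, Pow(18, -1))))) = Add(1210, Mul(Add(32, 17), Add(Mul(-14, Pow(-9, -1)), Mul(-15, Pow(18, -1))))) = Add(1210, Mul(49, Add(Mul(-14, Rational(-1, 9)), Mul(-15, Rational(1, 18))))) = Add(1210, Mul(49, Add(Rational(14, 9), Rational(-5, 6)))) = Add(1210, Mul(49, Rational(13, 18))) = Add(1210, Rational(637, 18)) = Rational(22417, 18)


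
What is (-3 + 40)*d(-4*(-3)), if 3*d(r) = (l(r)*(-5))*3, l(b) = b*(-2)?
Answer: 4440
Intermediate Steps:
l(b) = -2*b
d(r) = 10*r (d(r) = ((-2*r*(-5))*3)/3 = ((10*r)*3)/3 = (30*r)/3 = 10*r)
(-3 + 40)*d(-4*(-3)) = (-3 + 40)*(10*(-4*(-3))) = 37*(10*12) = 37*120 = 4440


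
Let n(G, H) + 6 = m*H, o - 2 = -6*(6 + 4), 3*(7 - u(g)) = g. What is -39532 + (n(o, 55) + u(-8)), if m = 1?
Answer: -118420/3 ≈ -39473.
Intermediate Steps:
u(g) = 7 - g/3
o = -58 (o = 2 - 6*(6 + 4) = 2 - 6*10 = 2 - 60 = -58)
n(G, H) = -6 + H (n(G, H) = -6 + 1*H = -6 + H)
-39532 + (n(o, 55) + u(-8)) = -39532 + ((-6 + 55) + (7 - ⅓*(-8))) = -39532 + (49 + (7 + 8/3)) = -39532 + (49 + 29/3) = -39532 + 176/3 = -118420/3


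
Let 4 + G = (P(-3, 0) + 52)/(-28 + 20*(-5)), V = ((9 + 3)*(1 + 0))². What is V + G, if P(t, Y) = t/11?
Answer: 196551/1408 ≈ 139.60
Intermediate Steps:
P(t, Y) = t/11 (P(t, Y) = t*(1/11) = t/11)
V = 144 (V = (12*1)² = 12² = 144)
G = -6201/1408 (G = -4 + ((1/11)*(-3) + 52)/(-28 + 20*(-5)) = -4 + (-3/11 + 52)/(-28 - 100) = -4 + (569/11)/(-128) = -4 + (569/11)*(-1/128) = -4 - 569/1408 = -6201/1408 ≈ -4.4041)
V + G = 144 - 6201/1408 = 196551/1408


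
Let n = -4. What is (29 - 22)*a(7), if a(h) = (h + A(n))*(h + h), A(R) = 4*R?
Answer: -882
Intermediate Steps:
a(h) = 2*h*(-16 + h) (a(h) = (h + 4*(-4))*(h + h) = (h - 16)*(2*h) = (-16 + h)*(2*h) = 2*h*(-16 + h))
(29 - 22)*a(7) = (29 - 22)*(2*7*(-16 + 7)) = 7*(2*7*(-9)) = 7*(-126) = -882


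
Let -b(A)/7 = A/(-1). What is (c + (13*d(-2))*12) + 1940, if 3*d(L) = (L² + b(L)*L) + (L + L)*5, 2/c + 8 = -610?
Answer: 792275/309 ≈ 2564.0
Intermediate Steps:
c = -1/309 (c = 2/(-8 - 610) = 2/(-618) = 2*(-1/618) = -1/309 ≈ -0.0032362)
b(A) = 7*A (b(A) = -7*A/(-1) = -7*A*(-1) = -(-7)*A = 7*A)
d(L) = 8*L²/3 + 10*L/3 (d(L) = ((L² + (7*L)*L) + (L + L)*5)/3 = ((L² + 7*L²) + (2*L)*5)/3 = (8*L² + 10*L)/3 = 8*L²/3 + 10*L/3)
(c + (13*d(-2))*12) + 1940 = (-1/309 + (13*((⅔)*(-2)*(5 + 4*(-2))))*12) + 1940 = (-1/309 + (13*((⅔)*(-2)*(5 - 8)))*12) + 1940 = (-1/309 + (13*((⅔)*(-2)*(-3)))*12) + 1940 = (-1/309 + (13*4)*12) + 1940 = (-1/309 + 52*12) + 1940 = (-1/309 + 624) + 1940 = 192815/309 + 1940 = 792275/309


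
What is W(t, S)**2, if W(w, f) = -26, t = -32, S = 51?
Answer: 676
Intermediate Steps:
W(t, S)**2 = (-26)**2 = 676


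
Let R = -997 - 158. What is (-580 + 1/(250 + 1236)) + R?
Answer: -2578209/1486 ≈ -1735.0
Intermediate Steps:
R = -1155
(-580 + 1/(250 + 1236)) + R = (-580 + 1/(250 + 1236)) - 1155 = (-580 + 1/1486) - 1155 = -861879/1486 - 1155 = -2578209/1486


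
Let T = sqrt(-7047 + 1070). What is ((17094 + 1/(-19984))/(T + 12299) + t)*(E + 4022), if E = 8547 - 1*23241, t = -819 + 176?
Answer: 1293708012648374377/188937951122 + 227851532165*I*sqrt(5977)/188937951122 ≈ 6.8473e+6 + 93.234*I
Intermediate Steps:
T = I*sqrt(5977) (T = sqrt(-5977) = I*sqrt(5977) ≈ 77.311*I)
t = -643
E = -14694 (E = 8547 - 23241 = -14694)
((17094 + 1/(-19984))/(T + 12299) + t)*(E + 4022) = ((17094 + 1/(-19984))/(I*sqrt(5977) + 12299) - 643)*(-14694 + 4022) = ((17094 - 1/19984)/(12299 + I*sqrt(5977)) - 643)*(-10672) = (341606495/(19984*(12299 + I*sqrt(5977))) - 643)*(-10672) = (-643 + 341606495/(19984*(12299 + I*sqrt(5977))))*(-10672) = 6862096 - 227851532165/(1249*(12299 + I*sqrt(5977)))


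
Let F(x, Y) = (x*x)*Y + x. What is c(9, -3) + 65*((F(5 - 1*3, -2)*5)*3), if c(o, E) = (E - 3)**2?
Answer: -5814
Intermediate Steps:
c(o, E) = (-3 + E)**2
F(x, Y) = x + Y*x**2 (F(x, Y) = x**2*Y + x = Y*x**2 + x = x + Y*x**2)
c(9, -3) + 65*((F(5 - 1*3, -2)*5)*3) = (-3 - 3)**2 + 65*((((5 - 1*3)*(1 - 2*(5 - 1*3)))*5)*3) = (-6)**2 + 65*((((5 - 3)*(1 - 2*(5 - 3)))*5)*3) = 36 + 65*(((2*(1 - 2*2))*5)*3) = 36 + 65*(((2*(1 - 4))*5)*3) = 36 + 65*(((2*(-3))*5)*3) = 36 + 65*(-6*5*3) = 36 + 65*(-30*3) = 36 + 65*(-90) = 36 - 5850 = -5814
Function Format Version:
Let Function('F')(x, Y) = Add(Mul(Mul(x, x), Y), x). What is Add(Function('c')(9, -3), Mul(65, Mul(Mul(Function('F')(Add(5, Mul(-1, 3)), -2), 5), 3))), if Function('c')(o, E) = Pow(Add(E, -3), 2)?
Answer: -5814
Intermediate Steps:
Function('c')(o, E) = Pow(Add(-3, E), 2)
Function('F')(x, Y) = Add(x, Mul(Y, Pow(x, 2))) (Function('F')(x, Y) = Add(Mul(Pow(x, 2), Y), x) = Add(Mul(Y, Pow(x, 2)), x) = Add(x, Mul(Y, Pow(x, 2))))
Add(Function('c')(9, -3), Mul(65, Mul(Mul(Function('F')(Add(5, Mul(-1, 3)), -2), 5), 3))) = Add(Pow(Add(-3, -3), 2), Mul(65, Mul(Mul(Mul(Add(5, Mul(-1, 3)), Add(1, Mul(-2, Add(5, Mul(-1, 3))))), 5), 3))) = Add(Pow(-6, 2), Mul(65, Mul(Mul(Mul(Add(5, -3), Add(1, Mul(-2, Add(5, -3)))), 5), 3))) = Add(36, Mul(65, Mul(Mul(Mul(2, Add(1, Mul(-2, 2))), 5), 3))) = Add(36, Mul(65, Mul(Mul(Mul(2, Add(1, -4)), 5), 3))) = Add(36, Mul(65, Mul(Mul(Mul(2, -3), 5), 3))) = Add(36, Mul(65, Mul(Mul(-6, 5), 3))) = Add(36, Mul(65, Mul(-30, 3))) = Add(36, Mul(65, -90)) = Add(36, -5850) = -5814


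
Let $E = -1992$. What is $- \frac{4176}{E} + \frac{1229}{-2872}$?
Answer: $\frac{397721}{238376} \approx 1.6685$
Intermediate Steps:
$- \frac{4176}{E} + \frac{1229}{-2872} = - \frac{4176}{-1992} + \frac{1229}{-2872} = \left(-4176\right) \left(- \frac{1}{1992}\right) + 1229 \left(- \frac{1}{2872}\right) = \frac{174}{83} - \frac{1229}{2872} = \frac{397721}{238376}$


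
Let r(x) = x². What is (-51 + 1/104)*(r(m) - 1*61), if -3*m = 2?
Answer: 2890135/936 ≈ 3087.8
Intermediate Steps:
m = -⅔ (m = -⅓*2 = -⅔ ≈ -0.66667)
(-51 + 1/104)*(r(m) - 1*61) = (-51 + 1/104)*((-⅔)² - 1*61) = (-51 + 1/104)*(4/9 - 61) = -5303/104*(-545/9) = 2890135/936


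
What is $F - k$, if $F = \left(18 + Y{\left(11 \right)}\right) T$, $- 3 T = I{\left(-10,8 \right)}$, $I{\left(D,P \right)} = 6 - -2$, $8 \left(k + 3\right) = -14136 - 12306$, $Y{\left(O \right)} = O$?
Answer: $\frac{38771}{12} \approx 3230.9$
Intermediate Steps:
$k = - \frac{13233}{4}$ ($k = -3 + \frac{-14136 - 12306}{8} = -3 + \frac{1}{8} \left(-26442\right) = -3 - \frac{13221}{4} = - \frac{13233}{4} \approx -3308.3$)
$I{\left(D,P \right)} = 8$ ($I{\left(D,P \right)} = 6 + 2 = 8$)
$T = - \frac{8}{3}$ ($T = \left(- \frac{1}{3}\right) 8 = - \frac{8}{3} \approx -2.6667$)
$F = - \frac{232}{3}$ ($F = \left(18 + 11\right) \left(- \frac{8}{3}\right) = 29 \left(- \frac{8}{3}\right) = - \frac{232}{3} \approx -77.333$)
$F - k = - \frac{232}{3} - - \frac{13233}{4} = - \frac{232}{3} + \frac{13233}{4} = \frac{38771}{12}$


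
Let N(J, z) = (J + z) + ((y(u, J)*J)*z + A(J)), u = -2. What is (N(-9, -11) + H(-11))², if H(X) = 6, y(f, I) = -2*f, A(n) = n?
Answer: 139129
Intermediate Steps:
N(J, z) = z + 2*J + 4*J*z (N(J, z) = (J + z) + (((-2*(-2))*J)*z + J) = (J + z) + ((4*J)*z + J) = (J + z) + (4*J*z + J) = (J + z) + (J + 4*J*z) = z + 2*J + 4*J*z)
(N(-9, -11) + H(-11))² = ((-11 + 2*(-9) + 4*(-9)*(-11)) + 6)² = ((-11 - 18 + 396) + 6)² = (367 + 6)² = 373² = 139129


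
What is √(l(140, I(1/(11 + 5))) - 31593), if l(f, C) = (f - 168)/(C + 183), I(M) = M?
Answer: I*√271038954505/2929 ≈ 177.74*I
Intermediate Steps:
l(f, C) = (-168 + f)/(183 + C)
√(l(140, I(1/(11 + 5))) - 31593) = √((-168 + 140)/(183 + 1/(11 + 5)) - 31593) = √(-28/(183 + 1/16) - 31593) = √(-28/(2929/16) - 31593) = √((16/2929)*(-28) - 31593) = √(-448/2929 - 31593) = √(-92536345/2929) = I*√271038954505/2929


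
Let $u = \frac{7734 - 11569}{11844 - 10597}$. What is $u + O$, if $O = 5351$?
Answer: $\frac{6668862}{1247} \approx 5347.9$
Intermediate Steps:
$u = - \frac{3835}{1247} \approx -3.0754$
$u + O = - \frac{3835}{1247} + 5351 = \frac{6668862}{1247}$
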